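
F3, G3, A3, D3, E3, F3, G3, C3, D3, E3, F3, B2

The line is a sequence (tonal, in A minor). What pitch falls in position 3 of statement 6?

C3

Grouping in 4s, the 3rd note of each cell is A3, G3, F3.
Each moves down a 2nd. Continuing: E3 → D3 → C3.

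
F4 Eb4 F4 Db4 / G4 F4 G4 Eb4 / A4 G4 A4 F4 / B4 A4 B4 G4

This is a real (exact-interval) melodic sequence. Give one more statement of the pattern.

With a 4-note motive the entries are F4, G4, A4, B4, each up a 2nd from the previous.
So cell 5 is C#5 B4 C#5 A4.

C#5 B4 C#5 A4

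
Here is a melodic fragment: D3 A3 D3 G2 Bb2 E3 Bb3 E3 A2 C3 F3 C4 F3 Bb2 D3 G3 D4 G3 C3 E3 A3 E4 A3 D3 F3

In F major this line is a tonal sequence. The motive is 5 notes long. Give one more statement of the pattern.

Unit = 5 notes; the statements start on D3, E3, F3, G3, A3, moving up a 2nd each time.
From Bb3 the diatonic shape gives Bb3 F4 Bb3 E3 G3.

Bb3 F4 Bb3 E3 G3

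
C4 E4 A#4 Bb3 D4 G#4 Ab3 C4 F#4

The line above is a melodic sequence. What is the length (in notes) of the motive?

3

There are 9 notes; a 3-note unit gives 3 cells:
C4 E4 A#4 | Bb3 D4 G#4 | Ab3 C4 F#4
That's a consistent down a 2nd shift per cell, and no other grouping gives one.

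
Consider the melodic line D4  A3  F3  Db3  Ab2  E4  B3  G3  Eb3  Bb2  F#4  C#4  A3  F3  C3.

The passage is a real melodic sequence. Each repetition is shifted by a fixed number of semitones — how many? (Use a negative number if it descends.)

The 5-note cells begin on D4, E4, F#4 — each up a 2nd from the last.
Counting half-steps from D4 to E4: 2.

2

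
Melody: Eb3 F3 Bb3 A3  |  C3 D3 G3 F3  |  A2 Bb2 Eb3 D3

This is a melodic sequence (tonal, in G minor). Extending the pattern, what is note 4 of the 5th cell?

Grouping in 4s, the 4th note of each cell is A3, F3, D3.
Each moves down a 3rd. Continuing: Bb2 → G2.

G2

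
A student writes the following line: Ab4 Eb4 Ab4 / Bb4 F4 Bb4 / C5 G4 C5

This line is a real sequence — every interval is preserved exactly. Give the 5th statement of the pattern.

E5 B4 E5

The 3-note cells begin on Ab4, Bb4, C5 — each up a 2nd from the last.
Carrying on: D5 → E5.
Statement 5 starts on E5 and keeps the same exact contour: E5 B4 E5.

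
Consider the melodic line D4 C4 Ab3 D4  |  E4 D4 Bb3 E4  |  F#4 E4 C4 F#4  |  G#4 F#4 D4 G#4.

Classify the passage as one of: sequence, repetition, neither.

sequence

Each 4-note cell is the previous one transposed up a 2nd.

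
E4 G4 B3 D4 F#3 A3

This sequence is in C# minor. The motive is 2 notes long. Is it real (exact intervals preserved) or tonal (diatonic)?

Each cell has the same semitone pattern (3,) — intervals are preserved exactly.
And G4 lies outside C# minor, so the sequence is real rather than tonal.

real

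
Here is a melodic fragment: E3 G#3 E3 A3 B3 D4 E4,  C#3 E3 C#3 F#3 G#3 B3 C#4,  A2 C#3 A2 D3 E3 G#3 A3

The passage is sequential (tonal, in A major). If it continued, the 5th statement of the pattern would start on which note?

The 7-note cells begin on E3, C#3, A2 — each down a 3rd from the last.
Extending the heads down a 3rd: F#2 → D2.

D2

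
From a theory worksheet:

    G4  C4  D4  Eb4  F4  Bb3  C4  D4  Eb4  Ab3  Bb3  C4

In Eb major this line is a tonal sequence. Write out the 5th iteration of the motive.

C4 F3 G3 Ab3

The 4-note cells begin on G4, F4, Eb4 — each down a 2nd from the last.
Continuing the starts: D4 → C4.
From C4 the diatonic shape gives C4 F3 G3 Ab3.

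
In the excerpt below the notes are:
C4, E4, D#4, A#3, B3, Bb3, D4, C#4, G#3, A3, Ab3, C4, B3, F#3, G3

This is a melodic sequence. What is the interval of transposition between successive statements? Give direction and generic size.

With a 5-note motive the entries are C4, Bb3, Ab3, each down a 2nd from the previous.
From C4 to Bb3: down a 2nd.

down a 2nd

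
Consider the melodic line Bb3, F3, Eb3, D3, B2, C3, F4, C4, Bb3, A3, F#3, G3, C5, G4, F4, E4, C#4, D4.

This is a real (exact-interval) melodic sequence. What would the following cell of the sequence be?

G5 D5 C5 B4 G#4 A4

Unit = 6 notes; the statements start on Bb3, F4, C5, moving up a 5th each time.
Statement 4 starts on G5 and keeps the same exact contour: G5 D5 C5 B4 G#4 A4.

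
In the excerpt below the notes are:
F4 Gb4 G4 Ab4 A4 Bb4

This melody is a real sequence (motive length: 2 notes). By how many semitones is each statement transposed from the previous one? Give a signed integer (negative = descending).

2

With a 2-note motive the entries are F4, G4, A4, each up a 2nd from the previous.
F4 to G4 spans +2 semitones.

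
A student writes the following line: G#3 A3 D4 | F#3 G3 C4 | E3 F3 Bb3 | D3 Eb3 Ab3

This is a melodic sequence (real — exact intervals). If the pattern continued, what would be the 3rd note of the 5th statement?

Gb3

With 3-note cells, note 3 of each statement runs D4, C4, Bb3, Ab3.
From Ab3, down a 2nd gives Gb3.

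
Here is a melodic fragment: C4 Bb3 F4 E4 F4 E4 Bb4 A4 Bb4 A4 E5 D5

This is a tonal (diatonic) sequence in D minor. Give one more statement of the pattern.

E5 D5 A5 G5

With a 4-note motive the entries are C4, F4, Bb4, each up a 4th from the previous.
From E5 the diatonic shape gives E5 D5 A5 G5.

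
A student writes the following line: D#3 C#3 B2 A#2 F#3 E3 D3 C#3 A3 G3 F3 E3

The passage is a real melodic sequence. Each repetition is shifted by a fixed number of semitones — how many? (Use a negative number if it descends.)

3

With a 4-note motive the entries are D#3, F#3, A3, each up a 3rd from the previous.
Counting half-steps from D#3 to F#3: 3.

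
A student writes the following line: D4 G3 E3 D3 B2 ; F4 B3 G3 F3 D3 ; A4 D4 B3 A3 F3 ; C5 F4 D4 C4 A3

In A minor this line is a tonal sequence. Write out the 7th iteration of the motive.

With a 5-note motive the entries are D4, F4, A4, C5, each up a 3rd from the previous.
Carrying on: E5 → G5 → B5.
So cell 7 is B5 E5 C5 B4 G4.

B5 E5 C5 B4 G4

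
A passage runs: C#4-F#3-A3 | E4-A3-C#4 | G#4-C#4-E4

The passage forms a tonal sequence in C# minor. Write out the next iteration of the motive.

Taking 3-note groups, the heads are C#4, E4, G#4: the pattern moves up a 3rd.
Statement 4 starts on B4 and keeps the same diatonic contour: B4 E4 G#4.

B4 E4 G#4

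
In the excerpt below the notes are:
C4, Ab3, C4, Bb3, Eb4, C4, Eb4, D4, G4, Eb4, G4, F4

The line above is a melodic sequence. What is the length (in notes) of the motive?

Try groups of 4 (3 cells in 12 notes):
C4 Ab3 C4 Bb3 | Eb4 C4 Eb4 D4 | G4 Eb4 G4 F4
Every group is a transposition up a 3rd of the one before; no shorter unit works.

4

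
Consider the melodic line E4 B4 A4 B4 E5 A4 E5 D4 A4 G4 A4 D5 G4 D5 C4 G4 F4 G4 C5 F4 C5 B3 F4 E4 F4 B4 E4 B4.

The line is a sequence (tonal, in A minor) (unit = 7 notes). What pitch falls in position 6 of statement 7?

Grouping in 7s, the 6th note of each cell is A4, G4, F4, E4.
Each moves down a 2nd. Continuing: D4 → C4 → B3.

B3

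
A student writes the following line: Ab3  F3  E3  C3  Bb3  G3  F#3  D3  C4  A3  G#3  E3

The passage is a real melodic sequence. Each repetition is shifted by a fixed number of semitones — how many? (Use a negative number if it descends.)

2

With a 4-note motive the entries are Ab3, Bb3, C4, each up a 2nd from the previous.
Ab3→Bb3 is 58 − 56 = 2 semitones.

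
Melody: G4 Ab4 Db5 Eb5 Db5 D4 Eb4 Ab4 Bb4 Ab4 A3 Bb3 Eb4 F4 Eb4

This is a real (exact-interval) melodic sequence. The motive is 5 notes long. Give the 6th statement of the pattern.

Taking 5-note groups, the heads are G4, D4, A3: the pattern moves down a 4th.
Carrying on: E3 → B2 → F#2.
Statement 6 starts on F#2 and keeps the same exact contour: F#2 G2 C3 D3 C3.

F#2 G2 C3 D3 C3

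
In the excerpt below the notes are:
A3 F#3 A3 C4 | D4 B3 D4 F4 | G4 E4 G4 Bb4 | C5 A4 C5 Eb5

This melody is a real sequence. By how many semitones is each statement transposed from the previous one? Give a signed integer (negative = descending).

5

Taking 4-note groups, the heads are A3, D4, G4, C5: the pattern moves up a 4th.
A3→D4 is 62 − 57 = 5 semitones.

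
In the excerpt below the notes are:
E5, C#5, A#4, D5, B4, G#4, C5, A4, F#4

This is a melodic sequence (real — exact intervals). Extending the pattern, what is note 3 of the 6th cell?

Grouping in 3s, the 3rd note of each cell is A#4, G#4, F#4.
Each moves down a 2nd. Continuing: E4 → D4 → C4.

C4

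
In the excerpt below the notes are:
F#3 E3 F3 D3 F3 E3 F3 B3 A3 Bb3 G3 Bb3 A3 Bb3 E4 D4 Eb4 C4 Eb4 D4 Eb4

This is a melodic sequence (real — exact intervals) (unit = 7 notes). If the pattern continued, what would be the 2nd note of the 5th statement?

C5

The unit is 7 notes. Position-2 pitches of the 3 shown cells: E3, A3, D4.
Each moves up a 4th. Continuing: G4 → C5.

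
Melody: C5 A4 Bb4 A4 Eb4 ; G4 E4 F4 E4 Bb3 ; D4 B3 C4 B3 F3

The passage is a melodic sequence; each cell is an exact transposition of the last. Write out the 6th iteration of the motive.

B2 G#2 A2 G#2 D2

Taking 5-note groups, the heads are C5, G4, D4: the pattern moves down a 4th.
Continuing the starts: A3 → E3 → B2.
From B2 the exact shape gives B2 G#2 A2 G#2 D2.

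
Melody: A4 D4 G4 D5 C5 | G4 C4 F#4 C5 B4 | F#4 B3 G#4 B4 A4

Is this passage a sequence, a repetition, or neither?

Note 3 of cell 3 is G#4; if this were a sequence it would be E4. No unit length gives a consistent transposition pattern.

neither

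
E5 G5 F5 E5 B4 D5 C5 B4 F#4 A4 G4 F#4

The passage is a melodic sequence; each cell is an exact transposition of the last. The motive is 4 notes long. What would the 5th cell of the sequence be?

With a 4-note motive the entries are E5, B4, F#4, each down a 4th from the previous.
Continuing the starts: C#4 → G#3.
From G#3 the exact shape gives G#3 B3 A3 G#3.

G#3 B3 A3 G#3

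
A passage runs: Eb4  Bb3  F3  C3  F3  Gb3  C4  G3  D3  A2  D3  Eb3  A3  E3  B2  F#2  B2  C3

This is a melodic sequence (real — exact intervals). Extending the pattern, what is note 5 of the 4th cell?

G#2

With 6-note cells, note 5 of each statement runs F3, D3, B2.
From B2, down a 3rd gives G#2.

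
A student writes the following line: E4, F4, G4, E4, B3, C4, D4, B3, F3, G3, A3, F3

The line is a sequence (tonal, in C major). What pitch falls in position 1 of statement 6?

D2

The unit is 4 notes. Position-1 pitches of the 3 shown cells: E4, B3, F3.
Carrying that down a 4th forward: C3 → G2 → D2.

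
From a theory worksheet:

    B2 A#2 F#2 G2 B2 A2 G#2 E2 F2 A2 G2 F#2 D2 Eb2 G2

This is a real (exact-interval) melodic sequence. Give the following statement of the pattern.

F2 E2 C2 Db2 F2

The 5-note cells begin on B2, A2, G2 — each down a 2nd from the last.
So cell 4 is F2 E2 C2 Db2 F2.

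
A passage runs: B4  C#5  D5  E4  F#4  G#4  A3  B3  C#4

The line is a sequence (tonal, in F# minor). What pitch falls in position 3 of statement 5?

With 3-note cells, note 3 of each statement runs D5, G#4, C#4.
Extending down a 5th: F#3 → B2.

B2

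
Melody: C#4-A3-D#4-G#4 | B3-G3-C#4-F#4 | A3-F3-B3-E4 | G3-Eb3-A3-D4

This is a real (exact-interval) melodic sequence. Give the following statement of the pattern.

F3 Db3 G3 C4

With a 4-note motive the entries are C#4, B3, A3, G3, each down a 2nd from the previous.
From F3 the exact shape gives F3 Db3 G3 C4.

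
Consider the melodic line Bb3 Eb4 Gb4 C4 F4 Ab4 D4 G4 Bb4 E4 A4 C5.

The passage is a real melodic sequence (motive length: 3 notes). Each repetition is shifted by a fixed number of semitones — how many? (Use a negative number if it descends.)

2

With a 3-note motive the entries are Bb3, C4, D4, E4, each up a 2nd from the previous.
Bb3→C4 is 60 − 58 = 2 semitones.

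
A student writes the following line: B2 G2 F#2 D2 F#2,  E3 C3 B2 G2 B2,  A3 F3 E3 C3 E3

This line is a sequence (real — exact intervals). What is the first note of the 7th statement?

F5

Unit = 5 notes; the statements start on B2, E3, A3, moving up a 4th each time.
Extending the heads up a 4th: D4 → G4 → C5 → F5.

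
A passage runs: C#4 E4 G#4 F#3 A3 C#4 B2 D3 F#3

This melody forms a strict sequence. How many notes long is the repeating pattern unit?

3

Try groups of 3 (3 cells in 9 notes):
C#4 E4 G#4 | F#3 A3 C#4 | B2 D3 F#3
Each cell is the previous one down a 5th — so the unit is 3 notes.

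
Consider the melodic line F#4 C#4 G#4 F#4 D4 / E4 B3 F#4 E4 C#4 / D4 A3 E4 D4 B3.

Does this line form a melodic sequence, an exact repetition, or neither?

Each 5-note cell is the previous one transposed down a 2nd.

sequence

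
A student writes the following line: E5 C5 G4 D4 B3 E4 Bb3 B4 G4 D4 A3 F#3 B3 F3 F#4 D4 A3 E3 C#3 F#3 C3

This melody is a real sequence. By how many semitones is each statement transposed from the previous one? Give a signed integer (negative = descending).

Unit = 7 notes; the statements start on E5, B4, F#4, moving down a 4th each time.
E5 to B4 spans -5 semitones.

-5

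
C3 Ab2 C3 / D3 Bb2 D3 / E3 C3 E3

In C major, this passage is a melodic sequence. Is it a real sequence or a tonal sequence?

real

Each cell has the same semitone pattern (-4, 4) — intervals are preserved exactly.
And Ab2 lies outside C major, so the sequence is real rather than tonal.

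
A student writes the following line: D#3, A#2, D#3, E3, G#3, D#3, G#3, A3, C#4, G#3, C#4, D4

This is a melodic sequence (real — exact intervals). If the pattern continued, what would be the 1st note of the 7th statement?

A5

The unit is 4 notes. Position-1 pitches of the 3 shown cells: D#3, G#3, C#4.
Carrying that up a 4th forward: F#4 → B4 → E5 → A5.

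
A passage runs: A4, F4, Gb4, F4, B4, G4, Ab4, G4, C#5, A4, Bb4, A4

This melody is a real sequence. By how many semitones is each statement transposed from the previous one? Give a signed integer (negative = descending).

The 4-note cells begin on A4, B4, C#5 — each up a 2nd from the last.
Counting half-steps from A4 to B4: 2.

2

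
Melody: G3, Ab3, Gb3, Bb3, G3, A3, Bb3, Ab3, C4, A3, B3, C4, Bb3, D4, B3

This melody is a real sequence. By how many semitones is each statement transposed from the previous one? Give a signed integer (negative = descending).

2

Unit = 5 notes; the statements start on G3, A3, B3, moving up a 2nd each time.
G3 to A3 spans +2 semitones.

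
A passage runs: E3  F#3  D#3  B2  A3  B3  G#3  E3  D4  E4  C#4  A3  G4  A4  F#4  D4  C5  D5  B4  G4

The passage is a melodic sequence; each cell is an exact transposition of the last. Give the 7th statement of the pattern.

With a 4-note motive the entries are E3, A3, D4, G4, C5, each up a 4th from the previous.
Continuing the starts: F5 → Bb5.
So cell 7 is Bb5 C6 A5 F5.

Bb5 C6 A5 F5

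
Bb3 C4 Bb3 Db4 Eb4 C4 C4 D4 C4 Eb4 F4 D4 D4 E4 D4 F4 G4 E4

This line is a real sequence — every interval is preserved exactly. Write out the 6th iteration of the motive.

The 6-note cells begin on Bb3, C4, D4 — each up a 2nd from the last.
Extending up a 2nd: E4 → F#4 → G#4.
So cell 6 is G#4 A#4 G#4 B4 C#5 A#4.

G#4 A#4 G#4 B4 C#5 A#4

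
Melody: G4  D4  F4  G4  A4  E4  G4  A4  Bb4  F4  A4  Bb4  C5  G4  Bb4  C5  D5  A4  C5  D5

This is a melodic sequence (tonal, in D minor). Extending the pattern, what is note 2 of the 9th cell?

The unit is 4 notes. Position-2 pitches of the 5 shown cells: D4, E4, F4, G4, A4.
Carrying that up a 2nd forward: Bb4 → C5 → D5 → E5.

E5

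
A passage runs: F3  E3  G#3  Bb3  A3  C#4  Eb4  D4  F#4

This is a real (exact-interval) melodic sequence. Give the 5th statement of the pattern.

Unit = 3 notes; the statements start on F3, Bb3, Eb4, moving up a 4th each time.
Extending up a 4th: Ab4 → Db5.
So cell 5 is Db5 C5 E5.

Db5 C5 E5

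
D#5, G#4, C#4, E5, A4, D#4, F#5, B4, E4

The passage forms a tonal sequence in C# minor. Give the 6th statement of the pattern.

B5 E5 A4

With a 3-note motive the entries are D#5, E5, F#5, each up a 2nd from the previous.
Carrying on: G#5 → A5 → B5.
From B5 the diatonic shape gives B5 E5 A4.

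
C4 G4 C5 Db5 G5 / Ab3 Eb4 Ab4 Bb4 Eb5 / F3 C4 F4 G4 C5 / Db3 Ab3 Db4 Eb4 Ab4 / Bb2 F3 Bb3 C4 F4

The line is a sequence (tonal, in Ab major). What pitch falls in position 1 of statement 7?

Eb2

The unit is 5 notes. Position-1 pitches of the 5 shown cells: C4, Ab3, F3, Db3, Bb2.
Carrying that down a 3rd forward: G2 → Eb2.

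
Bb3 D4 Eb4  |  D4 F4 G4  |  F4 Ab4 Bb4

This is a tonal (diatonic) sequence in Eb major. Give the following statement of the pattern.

Ab4 C5 D5

The 3-note cells begin on Bb3, D4, F4 — each up a 3rd from the last.
From Ab4 the diatonic shape gives Ab4 C5 D5.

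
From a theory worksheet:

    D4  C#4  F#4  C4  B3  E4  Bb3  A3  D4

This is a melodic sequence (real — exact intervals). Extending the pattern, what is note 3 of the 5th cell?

Bb3

With 3-note cells, note 3 of each statement runs F#4, E4, D4.
Carrying that down a 2nd forward: C4 → Bb3.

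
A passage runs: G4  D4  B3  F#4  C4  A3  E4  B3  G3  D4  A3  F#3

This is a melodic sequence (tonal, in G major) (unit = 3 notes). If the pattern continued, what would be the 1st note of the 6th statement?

The unit is 3 notes. Position-1 pitches of the 4 shown cells: G4, F#4, E4, D4.
Carrying that down a 2nd forward: C4 → B3.

B3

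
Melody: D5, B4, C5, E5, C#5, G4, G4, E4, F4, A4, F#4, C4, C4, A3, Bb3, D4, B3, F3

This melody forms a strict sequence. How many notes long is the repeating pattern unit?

Try groups of 6 (3 cells in 18 notes):
D5 B4 C5 E5 C#5 G4 | G4 E4 F4 A4 F#4 C4 | C4 A3 Bb3 D4 B3 F3
That's a consistent down a 5th shift per cell, and no other grouping gives one.

6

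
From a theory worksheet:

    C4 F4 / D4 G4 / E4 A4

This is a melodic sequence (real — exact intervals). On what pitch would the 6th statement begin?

A#4

With a 2-note motive the entries are C4, D4, E4, each up a 2nd from the previous.
Continuing: F#4 → G#4 → A#4. Statement 6 starts on A#4.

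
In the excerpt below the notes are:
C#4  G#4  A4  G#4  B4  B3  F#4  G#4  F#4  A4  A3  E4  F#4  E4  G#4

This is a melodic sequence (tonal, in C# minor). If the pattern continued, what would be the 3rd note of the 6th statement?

With 5-note cells, note 3 of each statement runs A4, G#4, F#4.
Extending down a 2nd: E4 → D#4 → C#4.

C#4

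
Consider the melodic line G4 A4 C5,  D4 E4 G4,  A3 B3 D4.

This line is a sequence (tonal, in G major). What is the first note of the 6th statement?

F#2

With a 3-note motive the entries are G4, D4, A3, each down a 4th from the previous.
Continuing: E3 → B2 → F#2. Statement 6 starts on F#2.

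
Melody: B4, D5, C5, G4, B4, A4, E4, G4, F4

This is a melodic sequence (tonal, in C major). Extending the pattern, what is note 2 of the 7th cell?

F3

With 3-note cells, note 2 of each statement runs D5, B4, G4.
Extending down a 3rd: E4 → C4 → A3 → F3.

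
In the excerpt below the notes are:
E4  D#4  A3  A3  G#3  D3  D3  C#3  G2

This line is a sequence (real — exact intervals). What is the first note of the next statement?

G2

With a 3-note motive the entries are E4, A3, D3, each down a 5th from the previous.
One more step down a 5th gives G2.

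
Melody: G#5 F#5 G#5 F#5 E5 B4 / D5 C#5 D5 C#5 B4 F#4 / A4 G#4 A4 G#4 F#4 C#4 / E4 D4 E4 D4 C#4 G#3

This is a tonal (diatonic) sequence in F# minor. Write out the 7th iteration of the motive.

C#3 B2 C#3 B2 A2 E2

Taking 6-note groups, the heads are G#5, D5, A4, E4: the pattern moves down a 4th.
Carrying on: B3 → F#3 → C#3.
From C#3 the diatonic shape gives C#3 B2 C#3 B2 A2 E2.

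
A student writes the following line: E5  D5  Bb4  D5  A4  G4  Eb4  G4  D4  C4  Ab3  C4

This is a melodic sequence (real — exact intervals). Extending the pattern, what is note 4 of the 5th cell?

Bb2

With 4-note cells, note 4 of each statement runs D5, G4, C4.
Carrying that down a 5th forward: F3 → Bb2.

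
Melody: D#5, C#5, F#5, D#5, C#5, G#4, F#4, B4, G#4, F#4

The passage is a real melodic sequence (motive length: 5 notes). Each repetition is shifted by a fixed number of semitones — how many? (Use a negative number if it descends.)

Taking 5-note groups, the heads are D#5, G#4: the pattern moves down a 5th.
D#5 to G#4 spans -7 semitones.

-7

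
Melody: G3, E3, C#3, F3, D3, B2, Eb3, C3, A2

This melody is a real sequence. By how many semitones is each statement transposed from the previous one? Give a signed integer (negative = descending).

Taking 3-note groups, the heads are G3, F3, Eb3: the pattern moves down a 2nd.
G3 to F3 spans -2 semitones.

-2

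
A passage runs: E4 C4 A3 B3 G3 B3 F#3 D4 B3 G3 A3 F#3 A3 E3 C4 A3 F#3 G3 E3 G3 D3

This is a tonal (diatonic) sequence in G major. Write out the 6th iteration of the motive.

G3 E3 C3 D3 B2 D3 A2

Unit = 7 notes; the statements start on E4, D4, C4, moving down a 2nd each time.
Extending down a 2nd: B3 → A3 → G3.
So cell 6 is G3 E3 C3 D3 B2 D3 A2.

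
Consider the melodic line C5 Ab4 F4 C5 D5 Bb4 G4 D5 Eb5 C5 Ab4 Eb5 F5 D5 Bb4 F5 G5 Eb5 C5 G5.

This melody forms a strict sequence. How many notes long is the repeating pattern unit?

20 notes total. Splitting into 5 groups of 4:
C5 Ab4 F4 C5 | D5 Bb4 G4 D5 | Eb5 C5 Ab4 Eb5 | F5 D5 Bb4 F5 | G5 Eb5 C5 G5
Each cell is the previous one up a 2nd — so the unit is 4 notes.

4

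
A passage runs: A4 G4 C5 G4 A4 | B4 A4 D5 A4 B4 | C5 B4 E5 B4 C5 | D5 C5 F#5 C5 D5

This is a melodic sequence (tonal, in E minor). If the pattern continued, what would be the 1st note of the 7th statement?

G5

The unit is 5 notes. Position-1 pitches of the 4 shown cells: A4, B4, C5, D5.
Each moves up a 2nd. Continuing: E5 → F#5 → G5.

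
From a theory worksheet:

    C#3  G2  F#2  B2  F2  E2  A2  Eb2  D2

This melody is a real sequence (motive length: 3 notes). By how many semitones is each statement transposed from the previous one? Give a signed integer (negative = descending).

Unit = 3 notes; the statements start on C#3, B2, A2, moving down a 2nd each time.
Counting half-steps from C#3 to B2: -2.

-2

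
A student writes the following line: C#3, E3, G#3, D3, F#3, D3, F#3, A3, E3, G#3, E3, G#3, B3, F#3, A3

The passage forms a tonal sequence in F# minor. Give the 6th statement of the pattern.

Unit = 5 notes; the statements start on C#3, D3, E3, moving up a 2nd each time.
Continuing the starts: F#3 → G#3 → A3.
From A3 the diatonic shape gives A3 C#4 E4 B3 D4.

A3 C#4 E4 B3 D4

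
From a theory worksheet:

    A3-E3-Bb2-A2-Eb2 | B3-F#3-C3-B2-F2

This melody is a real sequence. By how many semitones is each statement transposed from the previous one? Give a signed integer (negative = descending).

Unit = 5 notes; the statements start on A3, B3, moving up a 2nd each time.
Counting half-steps from A3 to B3: 2.

2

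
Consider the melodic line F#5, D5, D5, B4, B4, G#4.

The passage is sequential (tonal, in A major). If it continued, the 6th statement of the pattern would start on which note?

C#4

The 2-note cells begin on F#5, D5, B4 — each down a 3rd from the last.
Continuing: G#4 → E4 → C#4. Statement 6 starts on C#4.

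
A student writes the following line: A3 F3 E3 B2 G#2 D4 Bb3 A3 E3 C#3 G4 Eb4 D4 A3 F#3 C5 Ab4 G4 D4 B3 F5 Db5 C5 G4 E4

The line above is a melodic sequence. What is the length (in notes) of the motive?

5

25 notes total. Splitting into 5 groups of 5:
A3 F3 E3 B2 G#2 | D4 Bb3 A3 E3 C#3 | G4 Eb4 D4 A3 F#3 | C5 Ab4 G4 D4 B3 | F5 Db5 C5 G4 E4
Every group is a transposition up a 4th of the one before; no shorter unit works.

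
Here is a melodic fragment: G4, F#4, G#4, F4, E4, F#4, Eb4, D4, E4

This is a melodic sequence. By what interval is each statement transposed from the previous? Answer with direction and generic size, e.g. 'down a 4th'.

down a 2nd

Taking 3-note groups, the heads are G4, F4, Eb4: the pattern moves down a 2nd.
From G4 to F4: down a 2nd.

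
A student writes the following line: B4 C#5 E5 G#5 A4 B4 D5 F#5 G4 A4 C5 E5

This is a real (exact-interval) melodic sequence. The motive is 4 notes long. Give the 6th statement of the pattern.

Db4 Eb4 Gb4 Bb4

With a 4-note motive the entries are B4, A4, G4, each down a 2nd from the previous.
Continuing the starts: F4 → Eb4 → Db4.
From Db4 the exact shape gives Db4 Eb4 Gb4 Bb4.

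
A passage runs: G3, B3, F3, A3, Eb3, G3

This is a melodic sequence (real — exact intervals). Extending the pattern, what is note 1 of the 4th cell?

With 2-note cells, note 1 of each statement runs G3, F3, Eb3.
One more down a 2nd gives Db3.

Db3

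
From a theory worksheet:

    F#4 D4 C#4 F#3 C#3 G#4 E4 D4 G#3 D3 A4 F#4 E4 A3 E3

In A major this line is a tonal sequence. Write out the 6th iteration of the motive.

Taking 5-note groups, the heads are F#4, G#4, A4: the pattern moves up a 2nd.
Continuing the starts: B4 → C#5 → D5.
Statement 6 starts on D5 and keeps the same diatonic contour: D5 B4 A4 D4 A3.

D5 B4 A4 D4 A3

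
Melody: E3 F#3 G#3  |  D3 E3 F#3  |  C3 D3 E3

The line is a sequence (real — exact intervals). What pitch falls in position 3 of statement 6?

Bb2

With 3-note cells, note 3 of each statement runs G#3, F#3, E3.
Carrying that down a 2nd forward: D3 → C3 → Bb2.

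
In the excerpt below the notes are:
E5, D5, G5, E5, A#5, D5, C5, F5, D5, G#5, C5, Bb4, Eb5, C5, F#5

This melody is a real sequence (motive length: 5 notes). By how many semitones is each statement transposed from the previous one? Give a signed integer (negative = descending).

-2

Taking 5-note groups, the heads are E5, D5, C5: the pattern moves down a 2nd.
E5→D5 is 74 − 76 = -2 semitones.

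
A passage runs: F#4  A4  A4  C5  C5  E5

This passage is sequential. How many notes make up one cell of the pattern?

2

There are 6 notes; a 2-note unit gives 3 cells:
F#4 A4 | A4 C5 | C5 E5
That's a consistent up a 3rd shift per cell, and no other grouping gives one.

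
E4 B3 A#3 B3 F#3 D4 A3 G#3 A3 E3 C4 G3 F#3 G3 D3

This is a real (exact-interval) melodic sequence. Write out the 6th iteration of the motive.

Unit = 5 notes; the statements start on E4, D4, C4, moving down a 2nd each time.
Extending down a 2nd: Bb3 → Ab3 → Gb3.
So cell 6 is Gb3 Db3 C3 Db3 Ab2.

Gb3 Db3 C3 Db3 Ab2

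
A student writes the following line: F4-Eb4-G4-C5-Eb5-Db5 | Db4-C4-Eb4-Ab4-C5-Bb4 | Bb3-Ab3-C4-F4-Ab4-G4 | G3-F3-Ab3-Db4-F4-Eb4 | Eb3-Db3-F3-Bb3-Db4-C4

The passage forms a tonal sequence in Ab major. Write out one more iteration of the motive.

C3 Bb2 Db3 G3 Bb3 Ab3

Taking 6-note groups, the heads are F4, Db4, Bb3, G3, Eb3: the pattern moves down a 3rd.
So cell 6 is C3 Bb2 Db3 G3 Bb3 Ab3.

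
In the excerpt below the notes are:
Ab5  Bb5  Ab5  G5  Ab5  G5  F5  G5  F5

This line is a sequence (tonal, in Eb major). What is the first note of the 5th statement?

Unit = 3 notes; the statements start on Ab5, G5, F5, moving down a 2nd each time.
Extending the heads down a 2nd: Eb5 → D5.

D5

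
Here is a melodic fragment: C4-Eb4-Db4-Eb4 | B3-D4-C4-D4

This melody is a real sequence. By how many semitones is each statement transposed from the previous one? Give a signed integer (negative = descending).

With a 4-note motive the entries are C4, B3, each down a 2nd from the previous.
C4 to B3 spans -1 semitones.

-1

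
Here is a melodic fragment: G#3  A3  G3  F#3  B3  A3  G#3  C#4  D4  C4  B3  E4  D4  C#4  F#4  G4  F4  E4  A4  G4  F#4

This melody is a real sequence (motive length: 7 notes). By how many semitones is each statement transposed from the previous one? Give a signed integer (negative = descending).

5

The 7-note cells begin on G#3, C#4, F#4 — each up a 4th from the last.
Counting half-steps from G#3 to C#4: 5.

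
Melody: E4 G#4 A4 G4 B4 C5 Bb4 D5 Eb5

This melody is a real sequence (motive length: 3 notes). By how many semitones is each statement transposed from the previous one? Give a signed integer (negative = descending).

With a 3-note motive the entries are E4, G4, Bb4, each up a 3rd from the previous.
Counting half-steps from E4 to G4: 3.

3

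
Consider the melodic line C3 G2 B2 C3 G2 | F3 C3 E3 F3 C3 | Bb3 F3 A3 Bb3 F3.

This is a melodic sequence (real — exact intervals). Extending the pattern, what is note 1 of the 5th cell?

With 5-note cells, note 1 of each statement runs C3, F3, Bb3.
Carrying that up a 4th forward: Eb4 → Ab4.

Ab4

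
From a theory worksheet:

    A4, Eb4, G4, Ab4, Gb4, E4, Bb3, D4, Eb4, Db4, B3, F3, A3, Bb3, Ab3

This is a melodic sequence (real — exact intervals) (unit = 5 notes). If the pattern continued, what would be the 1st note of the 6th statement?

G#2

With 5-note cells, note 1 of each statement runs A4, E4, B3.
Each moves down a 4th. Continuing: F#3 → C#3 → G#2.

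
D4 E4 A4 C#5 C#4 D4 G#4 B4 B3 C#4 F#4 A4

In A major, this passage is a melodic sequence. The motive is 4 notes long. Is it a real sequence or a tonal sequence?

Every note is diatonic to A major.
Cell 1 has +2 semitones from note 1 to 2, but cell 2 has +1 — the interval quality changes while the contour stays the same, which is the hallmark of a tonal sequence.

tonal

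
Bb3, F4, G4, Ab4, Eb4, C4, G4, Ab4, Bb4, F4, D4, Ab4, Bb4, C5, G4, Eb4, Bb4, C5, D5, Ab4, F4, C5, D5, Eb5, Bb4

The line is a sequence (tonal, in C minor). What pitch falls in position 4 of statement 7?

With 5-note cells, note 4 of each statement runs Ab4, Bb4, C5, D5, Eb5.
Extending up a 2nd: F5 → G5.

G5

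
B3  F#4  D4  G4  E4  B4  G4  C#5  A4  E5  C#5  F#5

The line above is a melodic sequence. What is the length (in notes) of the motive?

4

Try groups of 4 (3 cells in 12 notes):
B3 F#4 D4 G4 | E4 B4 G4 C#5 | A4 E5 C#5 F#5
Every group is a transposition up a 4th of the one before; no shorter unit works.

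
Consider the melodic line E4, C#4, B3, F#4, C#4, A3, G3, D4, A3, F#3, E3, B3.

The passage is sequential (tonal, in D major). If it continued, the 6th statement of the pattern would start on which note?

B2

Unit = 4 notes; the statements start on E4, C#4, A3, moving down a 3rd each time.
Extending the heads down a 3rd: F#3 → D3 → B2.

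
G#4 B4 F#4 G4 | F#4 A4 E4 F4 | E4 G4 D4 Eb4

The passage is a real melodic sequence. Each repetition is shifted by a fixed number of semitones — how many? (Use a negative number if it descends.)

-2

Unit = 4 notes; the statements start on G#4, F#4, E4, moving down a 2nd each time.
G#4→F#4 is 66 − 68 = -2 semitones.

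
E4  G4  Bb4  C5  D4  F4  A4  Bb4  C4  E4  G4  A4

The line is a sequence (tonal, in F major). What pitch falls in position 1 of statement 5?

A3

The unit is 4 notes. Position-1 pitches of the 3 shown cells: E4, D4, C4.
Carrying that down a 2nd forward: Bb3 → A3.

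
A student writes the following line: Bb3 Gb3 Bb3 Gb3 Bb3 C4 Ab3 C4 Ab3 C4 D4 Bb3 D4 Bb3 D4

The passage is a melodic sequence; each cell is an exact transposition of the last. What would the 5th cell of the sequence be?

With a 5-note motive the entries are Bb3, C4, D4, each up a 2nd from the previous.
Continuing the starts: E4 → F#4.
Statement 5 starts on F#4 and keeps the same exact contour: F#4 D4 F#4 D4 F#4.

F#4 D4 F#4 D4 F#4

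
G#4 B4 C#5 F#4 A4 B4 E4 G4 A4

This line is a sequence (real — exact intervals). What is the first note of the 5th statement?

Unit = 3 notes; the statements start on G#4, F#4, E4, moving down a 2nd each time.
Extending the heads down a 2nd: D4 → C4.

C4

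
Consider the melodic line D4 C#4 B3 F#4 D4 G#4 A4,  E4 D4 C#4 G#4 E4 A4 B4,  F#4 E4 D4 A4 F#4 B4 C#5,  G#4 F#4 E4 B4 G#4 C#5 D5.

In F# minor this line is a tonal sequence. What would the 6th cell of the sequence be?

Unit = 7 notes; the statements start on D4, E4, F#4, G#4, moving up a 2nd each time.
Continuing the starts: A4 → B4.
Statement 6 starts on B4 and keeps the same diatonic contour: B4 A4 G#4 D5 B4 E5 F#5.

B4 A4 G#4 D5 B4 E5 F#5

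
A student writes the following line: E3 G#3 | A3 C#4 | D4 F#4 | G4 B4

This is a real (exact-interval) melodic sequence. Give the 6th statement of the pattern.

The 2-note cells begin on E3, A3, D4, G4 — each up a 4th from the last.
Continuing the starts: C5 → F5.
From F5 the exact shape gives F5 A5.

F5 A5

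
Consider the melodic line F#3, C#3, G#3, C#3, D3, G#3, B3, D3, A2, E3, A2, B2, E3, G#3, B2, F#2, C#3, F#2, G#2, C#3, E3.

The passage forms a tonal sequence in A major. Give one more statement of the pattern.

G#2 D2 A2 D2 E2 A2 C#3

With a 7-note motive the entries are F#3, D3, B2, each down a 3rd from the previous.
From G#2 the diatonic shape gives G#2 D2 A2 D2 E2 A2 C#3.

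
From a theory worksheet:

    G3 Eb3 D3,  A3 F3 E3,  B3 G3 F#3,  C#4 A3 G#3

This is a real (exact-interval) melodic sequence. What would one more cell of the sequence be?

With a 3-note motive the entries are G3, A3, B3, C#4, each up a 2nd from the previous.
So cell 5 is D#4 B3 A#3.

D#4 B3 A#3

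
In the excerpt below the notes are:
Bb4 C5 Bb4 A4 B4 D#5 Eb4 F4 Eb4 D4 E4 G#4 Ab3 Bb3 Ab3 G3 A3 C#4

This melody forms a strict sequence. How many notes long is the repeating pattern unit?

Try groups of 6 (3 cells in 18 notes):
Bb4 C5 Bb4 A4 B4 D#5 | Eb4 F4 Eb4 D4 E4 G#4 | Ab3 Bb3 Ab3 G3 A3 C#4
Every group is a transposition down a 5th of the one before; no shorter unit works.

6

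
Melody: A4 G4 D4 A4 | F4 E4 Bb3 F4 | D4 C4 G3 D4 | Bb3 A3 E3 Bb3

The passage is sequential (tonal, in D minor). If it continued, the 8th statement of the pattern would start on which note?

A2

With a 4-note motive the entries are A4, F4, D4, Bb3, each down a 3rd from the previous.
Extending the heads down a 3rd: G3 → E3 → C3 → A2.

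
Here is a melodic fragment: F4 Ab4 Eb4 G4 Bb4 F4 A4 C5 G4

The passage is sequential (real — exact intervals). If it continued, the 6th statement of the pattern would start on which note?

Unit = 3 notes; the statements start on F4, G4, A4, moving up a 2nd each time.
Continuing: B4 → C#5 → D#5. Statement 6 starts on D#5.

D#5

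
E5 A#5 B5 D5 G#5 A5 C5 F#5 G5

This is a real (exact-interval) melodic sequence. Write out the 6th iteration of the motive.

Gb4 C5 Db5

Unit = 3 notes; the statements start on E5, D5, C5, moving down a 2nd each time.
Extending down a 2nd: Bb4 → Ab4 → Gb4.
Statement 6 starts on Gb4 and keeps the same exact contour: Gb4 C5 Db5.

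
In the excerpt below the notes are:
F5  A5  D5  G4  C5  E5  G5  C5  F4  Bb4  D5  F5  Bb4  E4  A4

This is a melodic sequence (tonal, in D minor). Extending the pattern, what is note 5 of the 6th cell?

E4

With 5-note cells, note 5 of each statement runs C5, Bb4, A4.
Carrying that down a 2nd forward: G4 → F4 → E4.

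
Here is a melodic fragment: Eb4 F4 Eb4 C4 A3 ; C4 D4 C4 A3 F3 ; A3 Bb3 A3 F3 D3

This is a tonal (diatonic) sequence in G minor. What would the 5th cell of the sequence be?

D3 Eb3 D3 Bb2 G2

Taking 5-note groups, the heads are Eb4, C4, A3: the pattern moves down a 3rd.
Extending down a 3rd: F3 → D3.
Statement 5 starts on D3 and keeps the same diatonic contour: D3 Eb3 D3 Bb2 G2.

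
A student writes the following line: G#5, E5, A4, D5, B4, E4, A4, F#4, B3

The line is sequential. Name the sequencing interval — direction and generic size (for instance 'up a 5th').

down a 4th

Unit = 3 notes; the statements start on G#5, D5, A4, moving down a 4th each time.
G#5 to D5 is down a 4th.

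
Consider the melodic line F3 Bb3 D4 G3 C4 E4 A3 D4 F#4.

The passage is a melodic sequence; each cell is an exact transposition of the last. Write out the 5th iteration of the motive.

C#4 F#4 A#4

Unit = 3 notes; the statements start on F3, G3, A3, moving up a 2nd each time.
Continuing the starts: B3 → C#4.
So cell 5 is C#4 F#4 A#4.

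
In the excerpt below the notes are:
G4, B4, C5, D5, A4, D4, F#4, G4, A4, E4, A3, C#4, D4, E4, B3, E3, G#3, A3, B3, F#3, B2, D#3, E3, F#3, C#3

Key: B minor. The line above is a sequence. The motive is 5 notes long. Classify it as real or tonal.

Each cell has the same semitone pattern (4, 1, 2, -5) — intervals are preserved exactly.
And C5 lies outside B minor, so the sequence is real rather than tonal.

real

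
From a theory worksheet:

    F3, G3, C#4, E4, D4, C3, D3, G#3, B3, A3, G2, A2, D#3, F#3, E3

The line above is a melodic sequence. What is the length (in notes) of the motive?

Try groups of 5 (3 cells in 15 notes):
F3 G3 C#4 E4 D4 | C3 D3 G#3 B3 A3 | G2 A2 D#3 F#3 E3
Each cell is the previous one down a 4th — so the unit is 5 notes.

5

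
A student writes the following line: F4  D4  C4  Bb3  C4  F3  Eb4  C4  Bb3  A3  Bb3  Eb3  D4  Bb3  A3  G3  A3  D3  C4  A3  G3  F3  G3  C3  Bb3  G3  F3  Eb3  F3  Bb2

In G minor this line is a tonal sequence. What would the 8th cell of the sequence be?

With a 6-note motive the entries are F4, Eb4, D4, C4, Bb3, each down a 2nd from the previous.
Extending down a 2nd: A3 → G3 → F3.
Statement 8 starts on F3 and keeps the same diatonic contour: F3 D3 C3 Bb2 C3 F2.

F3 D3 C3 Bb2 C3 F2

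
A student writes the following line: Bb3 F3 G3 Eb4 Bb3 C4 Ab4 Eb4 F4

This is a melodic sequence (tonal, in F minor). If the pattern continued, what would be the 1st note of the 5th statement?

G5

With 3-note cells, note 1 of each statement runs Bb3, Eb4, Ab4.
Extending up a 4th: Db5 → G5.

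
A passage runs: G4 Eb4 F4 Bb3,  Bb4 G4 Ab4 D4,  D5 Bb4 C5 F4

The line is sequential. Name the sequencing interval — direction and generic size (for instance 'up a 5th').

Unit = 4 notes; the statements start on G4, Bb4, D5, moving up a 3rd each time.
G4 to Bb4 is up a 3rd.

up a 3rd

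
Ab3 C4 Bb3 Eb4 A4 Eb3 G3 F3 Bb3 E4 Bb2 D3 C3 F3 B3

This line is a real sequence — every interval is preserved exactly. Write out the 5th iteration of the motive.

Taking 5-note groups, the heads are Ab3, Eb3, Bb2: the pattern moves down a 4th.
Continuing the starts: F2 → C2.
Statement 5 starts on C2 and keeps the same exact contour: C2 E2 D2 G2 C#3.

C2 E2 D2 G2 C#3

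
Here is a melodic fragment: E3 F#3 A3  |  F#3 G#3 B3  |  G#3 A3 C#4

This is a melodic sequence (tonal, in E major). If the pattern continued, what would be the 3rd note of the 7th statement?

G#4

The unit is 3 notes. Position-3 pitches of the 3 shown cells: A3, B3, C#4.
Carrying that up a 2nd forward: D#4 → E4 → F#4 → G#4.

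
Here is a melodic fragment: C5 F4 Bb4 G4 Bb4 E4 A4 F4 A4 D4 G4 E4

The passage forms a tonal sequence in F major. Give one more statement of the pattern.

Taking 4-note groups, the heads are C5, Bb4, A4: the pattern moves down a 2nd.
So cell 4 is G4 C4 F4 D4.

G4 C4 F4 D4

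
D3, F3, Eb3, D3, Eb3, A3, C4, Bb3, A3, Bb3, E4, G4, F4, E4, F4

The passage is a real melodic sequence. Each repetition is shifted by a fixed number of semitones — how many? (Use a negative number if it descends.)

The 5-note cells begin on D3, A3, E4 — each up a 5th from the last.
D3 to A3 spans +7 semitones.

7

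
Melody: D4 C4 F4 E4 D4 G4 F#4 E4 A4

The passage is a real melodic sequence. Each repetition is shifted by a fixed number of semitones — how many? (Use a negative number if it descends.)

2

The 3-note cells begin on D4, E4, F#4 — each up a 2nd from the last.
D4→E4 is 64 − 62 = 2 semitones.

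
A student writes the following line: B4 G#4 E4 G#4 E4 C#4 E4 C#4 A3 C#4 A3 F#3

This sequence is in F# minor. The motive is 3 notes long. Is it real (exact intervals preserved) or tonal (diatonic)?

tonal

Every note is diatonic to F# minor.
Cell 1 has -3 semitones from note 1 to 2, but cell 2 has -4 — the interval quality changes while the contour stays the same, which is the hallmark of a tonal sequence.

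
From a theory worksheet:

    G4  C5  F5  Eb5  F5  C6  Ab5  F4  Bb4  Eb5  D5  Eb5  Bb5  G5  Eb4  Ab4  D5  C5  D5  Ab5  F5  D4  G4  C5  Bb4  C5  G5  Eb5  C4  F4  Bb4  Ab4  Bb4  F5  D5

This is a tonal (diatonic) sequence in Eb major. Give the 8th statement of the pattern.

G3 C4 F4 Eb4 F4 C5 Ab4

Unit = 7 notes; the statements start on G4, F4, Eb4, D4, C4, moving down a 2nd each time.
Continuing the starts: Bb3 → Ab3 → G3.
Statement 8 starts on G3 and keeps the same diatonic contour: G3 C4 F4 Eb4 F4 C5 Ab4.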